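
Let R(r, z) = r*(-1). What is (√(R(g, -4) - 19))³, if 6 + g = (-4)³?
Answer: 51*√51 ≈ 364.21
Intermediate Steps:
g = -70 (g = -6 + (-4)³ = -6 - 64 = -70)
R(r, z) = -r
(√(R(g, -4) - 19))³ = (√(-1*(-70) - 19))³ = (√(70 - 19))³ = (√51)³ = 51*√51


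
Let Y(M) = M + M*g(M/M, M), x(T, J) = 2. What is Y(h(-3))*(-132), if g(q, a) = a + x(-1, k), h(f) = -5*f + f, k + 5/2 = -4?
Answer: -23760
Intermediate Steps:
k = -13/2 (k = -5/2 - 4 = -13/2 ≈ -6.5000)
h(f) = -4*f
g(q, a) = 2 + a (g(q, a) = a + 2 = 2 + a)
Y(M) = M + M*(2 + M)
Y(h(-3))*(-132) = ((-4*(-3))*(3 - 4*(-3)))*(-132) = (12*(3 + 12))*(-132) = (12*15)*(-132) = 180*(-132) = -23760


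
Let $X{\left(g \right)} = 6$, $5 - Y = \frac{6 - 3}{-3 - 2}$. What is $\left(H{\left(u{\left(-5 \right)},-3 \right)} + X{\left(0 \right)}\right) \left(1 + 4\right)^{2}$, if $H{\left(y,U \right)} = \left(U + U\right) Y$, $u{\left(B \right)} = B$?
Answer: $-690$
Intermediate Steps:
$Y = \frac{28}{5}$ ($Y = 5 - \frac{6 - 3}{-3 - 2} = 5 - \frac{3}{-5} = 5 - 3 \left(- \frac{1}{5}\right) = 5 - - \frac{3}{5} = 5 + \frac{3}{5} = \frac{28}{5} \approx 5.6$)
$H{\left(y,U \right)} = \frac{56 U}{5}$ ($H{\left(y,U \right)} = \left(U + U\right) \frac{28}{5} = 2 U \frac{28}{5} = \frac{56 U}{5}$)
$\left(H{\left(u{\left(-5 \right)},-3 \right)} + X{\left(0 \right)}\right) \left(1 + 4\right)^{2} = \left(\frac{56}{5} \left(-3\right) + 6\right) \left(1 + 4\right)^{2} = \left(- \frac{168}{5} + 6\right) 5^{2} = \left(- \frac{138}{5}\right) 25 = -690$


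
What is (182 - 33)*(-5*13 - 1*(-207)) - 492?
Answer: 20666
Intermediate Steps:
(182 - 33)*(-5*13 - 1*(-207)) - 492 = 149*(-65 + 207) - 492 = 149*142 - 492 = 21158 - 492 = 20666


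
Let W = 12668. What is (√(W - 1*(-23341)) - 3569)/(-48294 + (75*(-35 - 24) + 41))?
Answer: 3569/52678 - 3*√4001/52678 ≈ 0.064149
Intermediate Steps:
(√(W - 1*(-23341)) - 3569)/(-48294 + (75*(-35 - 24) + 41)) = (√(12668 - 1*(-23341)) - 3569)/(-48294 + (75*(-35 - 24) + 41)) = (√(12668 + 23341) - 3569)/(-48294 + (75*(-59) + 41)) = (√36009 - 3569)/(-48294 + (-4425 + 41)) = (3*√4001 - 3569)/(-48294 - 4384) = (-3569 + 3*√4001)/(-52678) = (-3569 + 3*√4001)*(-1/52678) = 3569/52678 - 3*√4001/52678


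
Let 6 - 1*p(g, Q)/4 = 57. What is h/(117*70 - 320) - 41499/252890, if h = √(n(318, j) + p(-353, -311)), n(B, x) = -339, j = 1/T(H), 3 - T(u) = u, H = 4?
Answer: -41499/252890 + I*√543/7870 ≈ -0.1641 + 0.0029609*I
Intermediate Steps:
T(u) = 3 - u
p(g, Q) = -204 (p(g, Q) = 24 - 4*57 = 24 - 228 = -204)
j = -1 (j = 1/(3 - 1*4) = 1/(3 - 4) = 1/(-1) = -1)
h = I*√543 (h = √(-339 - 204) = √(-543) = I*√543 ≈ 23.302*I)
h/(117*70 - 320) - 41499/252890 = (I*√543)/(117*70 - 320) - 41499/252890 = (I*√543)/(8190 - 320) - 41499*1/252890 = (I*√543)/7870 - 41499/252890 = (I*√543)*(1/7870) - 41499/252890 = I*√543/7870 - 41499/252890 = -41499/252890 + I*√543/7870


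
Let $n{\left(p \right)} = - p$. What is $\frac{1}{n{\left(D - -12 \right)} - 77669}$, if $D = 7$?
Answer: $- \frac{1}{77688} \approx -1.2872 \cdot 10^{-5}$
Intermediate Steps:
$\frac{1}{n{\left(D - -12 \right)} - 77669} = \frac{1}{- (7 - -12) - 77669} = \frac{1}{- (7 + 12) - 77669} = \frac{1}{\left(-1\right) 19 - 77669} = \frac{1}{-19 - 77669} = \frac{1}{-77688} = - \frac{1}{77688}$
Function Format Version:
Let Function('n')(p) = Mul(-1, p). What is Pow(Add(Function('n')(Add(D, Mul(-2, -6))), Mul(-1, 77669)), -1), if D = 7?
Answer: Rational(-1, 77688) ≈ -1.2872e-5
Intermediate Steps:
Pow(Add(Function('n')(Add(D, Mul(-2, -6))), Mul(-1, 77669)), -1) = Pow(Add(Mul(-1, Add(7, Mul(-2, -6))), Mul(-1, 77669)), -1) = Pow(Add(Mul(-1, Add(7, 12)), -77669), -1) = Pow(Add(Mul(-1, 19), -77669), -1) = Pow(Add(-19, -77669), -1) = Pow(-77688, -1) = Rational(-1, 77688)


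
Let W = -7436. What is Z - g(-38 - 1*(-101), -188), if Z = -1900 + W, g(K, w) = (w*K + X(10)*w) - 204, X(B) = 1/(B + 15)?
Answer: 67988/25 ≈ 2719.5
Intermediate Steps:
X(B) = 1/(15 + B)
g(K, w) = -204 + w/25 + K*w (g(K, w) = (w*K + w/(15 + 10)) - 204 = (K*w + w/25) - 204 = (w/25 + K*w) - 204 = -204 + w/25 + K*w)
Z = -9336 (Z = -1900 - 7436 = -9336)
Z - g(-38 - 1*(-101), -188) = -9336 - (-204 + (1/25)*(-188) + (-38 - 1*(-101))*(-188)) = -9336 - (-204 - 188/25 + (-38 + 101)*(-188)) = -9336 - (-204 - 188/25 + 63*(-188)) = -9336 - (-204 - 188/25 - 11844) = -9336 - 1*(-301388/25) = -9336 + 301388/25 = 67988/25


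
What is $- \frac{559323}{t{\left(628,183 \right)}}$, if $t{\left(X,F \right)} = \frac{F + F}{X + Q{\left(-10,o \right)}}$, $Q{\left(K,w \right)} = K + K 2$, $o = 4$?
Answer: $- \frac{55745859}{61} \approx -9.1387 \cdot 10^{5}$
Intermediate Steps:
$Q{\left(K,w \right)} = 3 K$ ($Q{\left(K,w \right)} = K + 2 K = 3 K$)
$t{\left(X,F \right)} = \frac{2 F}{-30 + X}$ ($t{\left(X,F \right)} = \frac{F + F}{X + 3 \left(-10\right)} = \frac{2 F}{X - 30} = \frac{2 F}{-30 + X}$)
$- \frac{559323}{t{\left(628,183 \right)}} = - \frac{559323}{2 \cdot 183 \frac{1}{-30 + 628}} = - \frac{559323}{2 \cdot 183 \cdot \frac{1}{598}} = - \frac{559323}{\frac{183}{299}} = \left(-559323\right) \frac{299}{183} = - \frac{55745859}{61}$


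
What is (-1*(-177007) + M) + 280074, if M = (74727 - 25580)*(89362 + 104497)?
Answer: 9528045354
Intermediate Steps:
M = 9527588273 (M = 49147*193859 = 9527588273)
(-1*(-177007) + M) + 280074 = (-1*(-177007) + 9527588273) + 280074 = (177007 + 9527588273) + 280074 = 9527765280 + 280074 = 9528045354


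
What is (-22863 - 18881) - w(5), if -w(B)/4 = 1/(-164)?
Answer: -1711505/41 ≈ -41744.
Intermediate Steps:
w(B) = 1/41 (w(B) = -4/(-164) = -4*(-1/164) = 1/41)
(-22863 - 18881) - w(5) = (-22863 - 18881) - 1*1/41 = -41744 - 1/41 = -1711505/41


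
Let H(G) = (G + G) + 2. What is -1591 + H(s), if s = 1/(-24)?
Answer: -19069/12 ≈ -1589.1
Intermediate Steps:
s = -1/24 ≈ -0.041667
H(G) = 2 + 2*G (H(G) = 2*G + 2 = 2 + 2*G)
-1591 + H(s) = -1591 + (2 + 2*(-1/24)) = -1591 + (2 - 1/12) = -1591 + 23/12 = -19069/12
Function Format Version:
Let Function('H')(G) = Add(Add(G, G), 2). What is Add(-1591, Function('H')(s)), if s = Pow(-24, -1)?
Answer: Rational(-19069, 12) ≈ -1589.1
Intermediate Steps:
s = Rational(-1, 24) ≈ -0.041667
Function('H')(G) = Add(2, Mul(2, G)) (Function('H')(G) = Add(Mul(2, G), 2) = Add(2, Mul(2, G)))
Add(-1591, Function('H')(s)) = Add(-1591, Add(2, Mul(2, Rational(-1, 24)))) = Add(-1591, Add(2, Rational(-1, 12))) = Add(-1591, Rational(23, 12)) = Rational(-19069, 12)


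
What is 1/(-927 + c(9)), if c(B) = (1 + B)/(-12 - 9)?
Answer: -21/19477 ≈ -0.0010782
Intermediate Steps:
c(B) = -1/21 - B/21 (c(B) = (1 + B)/(-21) = (1 + B)*(-1/21) = -1/21 - B/21)
1/(-927 + c(9)) = 1/(-927 + (-1/21 - 1/21*9)) = 1/(-927 + (-1/21 - 3/7)) = 1/(-927 - 10/21) = 1/(-19477/21) = -21/19477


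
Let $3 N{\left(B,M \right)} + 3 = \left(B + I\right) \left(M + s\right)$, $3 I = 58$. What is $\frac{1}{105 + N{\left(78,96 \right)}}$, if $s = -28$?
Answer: $\frac{9}{20792} \approx 0.00043286$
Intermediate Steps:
$I = \frac{58}{3}$ ($I = \frac{1}{3} \cdot 58 = \frac{58}{3} \approx 19.333$)
$N{\left(B,M \right)} = -1 + \frac{\left(-28 + M\right) \left(\frac{58}{3} + B\right)}{3}$ ($N{\left(B,M \right)} = -1 + \frac{\left(B + \frac{58}{3}\right) \left(M - 28\right)}{3} = -1 + \frac{\left(\frac{58}{3} + B\right) \left(-28 + M\right)}{3} = -1 + \frac{\left(-28 + M\right) \left(\frac{58}{3} + B\right)}{3}$)
$\frac{1}{105 + N{\left(78,96 \right)}} = \frac{1}{105 + \left(- \frac{1633}{9} - 728 + \frac{58}{9} \cdot 96 + \frac{1}{3} \cdot 78 \cdot 96\right)} = \frac{1}{105 + \left(- \frac{1633}{9} - 728 + \frac{1856}{3} + 2496\right)} = \frac{1}{105 + \frac{19847}{9}} = \frac{1}{\frac{20792}{9}} = \frac{9}{20792}$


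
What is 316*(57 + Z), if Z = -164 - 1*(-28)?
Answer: -24964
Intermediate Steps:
Z = -136 (Z = -164 + 28 = -136)
316*(57 + Z) = 316*(57 - 136) = 316*(-79) = -24964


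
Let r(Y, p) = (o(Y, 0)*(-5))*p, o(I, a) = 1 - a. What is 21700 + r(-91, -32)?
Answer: 21860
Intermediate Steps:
r(Y, p) = -5*p (r(Y, p) = ((1 - 1*0)*(-5))*p = ((1 + 0)*(-5))*p = (1*(-5))*p = -5*p)
21700 + r(-91, -32) = 21700 - 5*(-32) = 21700 + 160 = 21860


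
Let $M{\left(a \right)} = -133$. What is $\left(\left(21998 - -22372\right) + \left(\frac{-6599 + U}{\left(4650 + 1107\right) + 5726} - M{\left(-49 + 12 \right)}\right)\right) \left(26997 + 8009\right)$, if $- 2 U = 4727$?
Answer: $\frac{17888730641419}{11483} \approx 1.5578 \cdot 10^{9}$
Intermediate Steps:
$U = - \frac{4727}{2}$ ($U = \left(- \frac{1}{2}\right) 4727 = - \frac{4727}{2} \approx -2363.5$)
$\left(\left(21998 - -22372\right) + \left(\frac{-6599 + U}{\left(4650 + 1107\right) + 5726} - M{\left(-49 + 12 \right)}\right)\right) \left(26997 + 8009\right) = \left(\left(21998 - -22372\right) + \left(\frac{-6599 - \frac{4727}{2}}{\left(4650 + 1107\right) + 5726} - -133\right)\right) \left(26997 + 8009\right) = \left(\left(21998 + 22372\right) + \left(- \frac{17925}{2 \left(5757 + 5726\right)} + 133\right)\right) 35006 = \left(44370 + \left(- \frac{17925}{2 \cdot 11483} + 133\right)\right) 35006 = \left(44370 + \left(\left(- \frac{17925}{2}\right) \frac{1}{11483} + 133\right)\right) 35006 = \left(44370 + \left(- \frac{17925}{22966} + 133\right)\right) 35006 = \left(44370 + \frac{3036553}{22966}\right) 35006 = \frac{1022037973}{22966} \cdot 35006 = \frac{17888730641419}{11483}$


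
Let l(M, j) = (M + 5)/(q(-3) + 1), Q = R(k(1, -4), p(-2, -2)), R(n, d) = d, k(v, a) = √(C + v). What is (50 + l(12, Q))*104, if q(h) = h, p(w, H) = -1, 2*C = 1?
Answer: 4316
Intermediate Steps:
C = ½ (C = (½)*1 = ½ ≈ 0.50000)
k(v, a) = √(½ + v)
Q = -1
l(M, j) = -5/2 - M/2 (l(M, j) = (M + 5)/(-3 + 1) = (5 + M)/(-2) = (5 + M)*(-½) = -5/2 - M/2)
(50 + l(12, Q))*104 = (50 + (-5/2 - ½*12))*104 = (50 + (-5/2 - 6))*104 = (50 - 17/2)*104 = (83/2)*104 = 4316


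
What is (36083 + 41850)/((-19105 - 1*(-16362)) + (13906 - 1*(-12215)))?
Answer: 77933/23378 ≈ 3.3336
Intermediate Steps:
(36083 + 41850)/((-19105 - 1*(-16362)) + (13906 - 1*(-12215))) = 77933/((-19105 + 16362) + (13906 + 12215)) = 77933/(-2743 + 26121) = 77933/23378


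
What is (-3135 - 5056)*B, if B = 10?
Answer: -81910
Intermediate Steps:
(-3135 - 5056)*B = (-3135 - 5056)*10 = -8191*10 = -81910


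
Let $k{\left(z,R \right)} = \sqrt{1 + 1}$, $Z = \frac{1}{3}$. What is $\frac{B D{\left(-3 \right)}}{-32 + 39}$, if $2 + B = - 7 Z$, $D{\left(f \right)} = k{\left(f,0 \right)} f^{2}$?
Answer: $- \frac{39 \sqrt{2}}{7} \approx -7.8792$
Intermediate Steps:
$Z = \frac{1}{3} \approx 0.33333$
$k{\left(z,R \right)} = \sqrt{2}$
$D{\left(f \right)} = \sqrt{2} f^{2}$
$B = - \frac{13}{3}$ ($B = -2 - \frac{7}{3} = - \frac{13}{3} \approx -4.3333$)
$\frac{B D{\left(-3 \right)}}{-32 + 39} = \frac{\left(- \frac{13}{3}\right) \sqrt{2} \left(-3\right)^{2}}{-32 + 39} = \frac{\left(- \frac{13}{3}\right) \sqrt{2} \cdot 9}{7} = - \frac{13 \cdot 9 \sqrt{2}}{3} \cdot \frac{1}{7} = - 39 \sqrt{2} \cdot \frac{1}{7} = - \frac{39 \sqrt{2}}{7}$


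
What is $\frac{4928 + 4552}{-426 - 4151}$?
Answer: $- \frac{9480}{4577} \approx -2.0712$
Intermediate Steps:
$\frac{4928 + 4552}{-426 - 4151} = \frac{9480}{-4577} = 9480 \left(- \frac{1}{4577}\right) = - \frac{9480}{4577}$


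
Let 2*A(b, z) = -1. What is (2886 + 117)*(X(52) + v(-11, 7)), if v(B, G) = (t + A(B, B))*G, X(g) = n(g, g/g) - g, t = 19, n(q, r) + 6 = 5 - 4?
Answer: 435435/2 ≈ 2.1772e+5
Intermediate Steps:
A(b, z) = -½ (A(b, z) = (½)*(-1) = -½)
n(q, r) = -5 (n(q, r) = -6 + (5 - 4) = -6 + 1 = -5)
X(g) = -5 - g
v(B, G) = 37*G/2 (v(B, G) = (19 - ½)*G = 37*G/2)
(2886 + 117)*(X(52) + v(-11, 7)) = (2886 + 117)*((-5 - 1*52) + (37/2)*7) = 3003*((-5 - 52) + 259/2) = 3003*(-57 + 259/2) = 3003*(145/2) = 435435/2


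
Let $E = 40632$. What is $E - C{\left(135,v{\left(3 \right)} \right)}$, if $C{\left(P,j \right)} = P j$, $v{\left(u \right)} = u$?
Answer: $40227$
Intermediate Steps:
$E - C{\left(135,v{\left(3 \right)} \right)} = 40632 - 135 \cdot 3 = 40632 - 405 = 40227$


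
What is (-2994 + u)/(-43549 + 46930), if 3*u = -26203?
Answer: -35185/10143 ≈ -3.4689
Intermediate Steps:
u = -26203/3 (u = (⅓)*(-26203) = -26203/3 ≈ -8734.3)
(-2994 + u)/(-43549 + 46930) = (-2994 - 26203/3)/(-43549 + 46930) = -35185/3/3381 = -35185/3*1/3381 = -35185/10143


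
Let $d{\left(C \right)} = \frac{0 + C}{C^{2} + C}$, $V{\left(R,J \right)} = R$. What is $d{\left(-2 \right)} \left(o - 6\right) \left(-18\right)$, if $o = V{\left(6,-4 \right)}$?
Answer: $0$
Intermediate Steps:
$o = 6$
$d{\left(C \right)} = \frac{C}{C + C^{2}}$
$d{\left(-2 \right)} \left(o - 6\right) \left(-18\right) = \frac{6 - 6}{1 - 2} \left(-18\right) = \frac{1}{-1} \cdot 0 \left(-18\right) = \left(-1\right) 0 \left(-18\right) = 0 \left(-18\right) = 0$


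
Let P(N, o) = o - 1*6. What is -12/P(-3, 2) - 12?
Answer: -9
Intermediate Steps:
P(N, o) = -6 + o (P(N, o) = o - 6 = -6 + o)
-12/P(-3, 2) - 12 = -12/(-6 + 2) - 12 = -12/(-4) - 12 = -¼*(-12) - 12 = 3 - 12 = -9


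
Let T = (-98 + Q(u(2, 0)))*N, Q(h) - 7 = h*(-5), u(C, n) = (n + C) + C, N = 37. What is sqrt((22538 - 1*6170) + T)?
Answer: sqrt(12261) ≈ 110.73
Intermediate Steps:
u(C, n) = n + 2*C (u(C, n) = (C + n) + C = n + 2*C)
Q(h) = 7 - 5*h (Q(h) = 7 + h*(-5) = 7 - 5*h)
T = -4107 (T = (-98 + (7 - 5*(0 + 2*2)))*37 = (-98 + (7 - 5*(0 + 4)))*37 = (-98 + (7 - 5*4))*37 = (-98 + (7 - 20))*37 = (-98 - 13)*37 = -111*37 = -4107)
sqrt((22538 - 1*6170) + T) = sqrt((22538 - 1*6170) - 4107) = sqrt((22538 - 6170) - 4107) = sqrt(16368 - 4107) = sqrt(12261)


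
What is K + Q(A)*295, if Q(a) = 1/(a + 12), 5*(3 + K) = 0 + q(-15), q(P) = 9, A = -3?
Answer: 1421/45 ≈ 31.578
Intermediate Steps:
K = -6/5 (K = -3 + (0 + 9)/5 = -3 + (⅕)*9 = -3 + 9/5 = -6/5 ≈ -1.2000)
Q(a) = 1/(12 + a)
K + Q(A)*295 = -6/5 + 295/(12 - 3) = -6/5 + 295/9 = 1421/45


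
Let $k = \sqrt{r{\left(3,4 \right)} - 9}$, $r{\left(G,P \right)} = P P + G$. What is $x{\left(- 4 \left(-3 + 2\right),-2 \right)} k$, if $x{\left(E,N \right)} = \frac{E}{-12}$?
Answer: $- \frac{\sqrt{10}}{3} \approx -1.0541$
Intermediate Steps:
$r{\left(G,P \right)} = G + P^{2}$ ($r{\left(G,P \right)} = P^{2} + G = G + P^{2}$)
$x{\left(E,N \right)} = - \frac{E}{12}$ ($x{\left(E,N \right)} = E \left(- \frac{1}{12}\right) = - \frac{E}{12}$)
$k = \sqrt{10}$ ($k = \sqrt{\left(3 + 4^{2}\right) - 9} = \sqrt{\left(3 + 16\right) - 9} = \sqrt{19 - 9} = \sqrt{10} \approx 3.1623$)
$x{\left(- 4 \left(-3 + 2\right),-2 \right)} k = - \frac{\left(-4\right) \left(-3 + 2\right)}{12} \sqrt{10} = - \frac{\left(-4\right) \left(-1\right)}{12} \sqrt{10} = \left(- \frac{1}{12}\right) 4 \sqrt{10} = - \frac{\sqrt{10}}{3}$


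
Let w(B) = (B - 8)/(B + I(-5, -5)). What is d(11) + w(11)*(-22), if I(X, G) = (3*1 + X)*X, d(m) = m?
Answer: 55/7 ≈ 7.8571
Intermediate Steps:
I(X, G) = X*(3 + X) (I(X, G) = (3 + X)*X = X*(3 + X))
w(B) = (-8 + B)/(10 + B) (w(B) = (B - 8)/(B - 5*(3 - 5)) = (-8 + B)/(B - 5*(-2)) = (-8 + B)/(B + 10) = (-8 + B)/(10 + B))
d(11) + w(11)*(-22) = 11 + ((-8 + 11)/(10 + 11))*(-22) = 11 + (3/21)*(-22) = 11 + ((1/21)*3)*(-22) = 11 + (⅐)*(-22) = 11 - 22/7 = 55/7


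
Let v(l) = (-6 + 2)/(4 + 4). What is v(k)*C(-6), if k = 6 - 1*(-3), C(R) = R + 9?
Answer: -3/2 ≈ -1.5000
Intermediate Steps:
C(R) = 9 + R
k = 9 (k = 6 + 3 = 9)
v(l) = -½ (v(l) = -4/8 = -4*⅛ = -½)
v(k)*C(-6) = -(9 - 6)/2 = -½*3 = -3/2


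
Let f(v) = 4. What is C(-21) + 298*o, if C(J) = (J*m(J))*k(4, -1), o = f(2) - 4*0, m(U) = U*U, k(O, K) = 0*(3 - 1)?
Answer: 1192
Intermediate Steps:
k(O, K) = 0 (k(O, K) = 0*2 = 0)
m(U) = U**2
o = 4 (o = 4 - 4*0 = 4 + 0 = 4)
C(J) = 0 (C(J) = (J*J**2)*0 = J**3*0 = 0)
C(-21) + 298*o = 0 + 298*4 = 0 + 1192 = 1192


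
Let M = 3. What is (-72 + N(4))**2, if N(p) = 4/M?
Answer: 44944/9 ≈ 4993.8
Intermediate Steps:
N(p) = 4/3
(-72 + N(4))**2 = (-72 + 4/3)**2 = (-212/3)**2 = 44944/9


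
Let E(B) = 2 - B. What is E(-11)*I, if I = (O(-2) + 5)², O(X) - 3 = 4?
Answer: 1872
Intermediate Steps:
O(X) = 7 (O(X) = 3 + 4 = 7)
I = 144 (I = (7 + 5)² = 12² = 144)
E(-11)*I = (2 - 1*(-11))*144 = (2 + 11)*144 = 13*144 = 1872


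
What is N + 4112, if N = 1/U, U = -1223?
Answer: 5028975/1223 ≈ 4112.0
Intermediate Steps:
N = -1/1223 (N = 1/(-1223) = -1/1223 ≈ -0.00081766)
N + 4112 = -1/1223 + 4112 = 5028975/1223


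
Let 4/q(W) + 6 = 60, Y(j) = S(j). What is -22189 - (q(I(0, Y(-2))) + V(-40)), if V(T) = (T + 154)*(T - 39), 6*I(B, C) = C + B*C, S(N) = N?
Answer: -355943/27 ≈ -13183.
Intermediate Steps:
Y(j) = j
I(B, C) = C/6 + B*C/6 (I(B, C) = (C + B*C)/6 = C/6 + B*C/6)
q(W) = 2/27 (q(W) = 4/(-6 + 60) = 4/54 = 4*(1/54) = 2/27)
V(T) = (-39 + T)*(154 + T) (V(T) = (154 + T)*(-39 + T) = (-39 + T)*(154 + T))
-22189 - (q(I(0, Y(-2))) + V(-40)) = -22189 - (2/27 + (-6006 + (-40)² + 115*(-40))) = -22189 - (2/27 + (-6006 + 1600 - 4600)) = -22189 - (2/27 - 9006) = -22189 - 1*(-243160/27) = -22189 + 243160/27 = -355943/27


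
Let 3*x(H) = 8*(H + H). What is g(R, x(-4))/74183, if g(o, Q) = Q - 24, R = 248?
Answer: -136/222549 ≈ -0.00061110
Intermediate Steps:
x(H) = 16*H/3 (x(H) = (8*(H + H))/3 = (8*(2*H))/3 = (16*H)/3 = 16*H/3)
g(o, Q) = -24 + Q
g(R, x(-4))/74183 = (-24 + (16/3)*(-4))/74183 = (-24 - 64/3)*(1/74183) = -136/3*1/74183 = -136/222549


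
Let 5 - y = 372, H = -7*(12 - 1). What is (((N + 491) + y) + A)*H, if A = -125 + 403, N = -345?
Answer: -4389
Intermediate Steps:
H = -77 (H = -7*11 = -77)
y = -367 (y = 5 - 1*372 = 5 - 372 = -367)
A = 278
(((N + 491) + y) + A)*H = (((-345 + 491) - 367) + 278)*(-77) = ((146 - 367) + 278)*(-77) = (-221 + 278)*(-77) = 57*(-77) = -4389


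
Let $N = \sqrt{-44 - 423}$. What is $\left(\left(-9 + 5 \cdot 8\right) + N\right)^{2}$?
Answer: $\left(31 + i \sqrt{467}\right)^{2} \approx 494.0 + 1339.8 i$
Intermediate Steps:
$N = i \sqrt{467}$ ($N = \sqrt{-44 - 423} = \sqrt{-467} = i \sqrt{467} \approx 21.61 i$)
$\left(\left(-9 + 5 \cdot 8\right) + N\right)^{2} = \left(\left(-9 + 5 \cdot 8\right) + i \sqrt{467}\right)^{2} = \left(\left(-9 + 40\right) + i \sqrt{467}\right)^{2} = \left(31 + i \sqrt{467}\right)^{2}$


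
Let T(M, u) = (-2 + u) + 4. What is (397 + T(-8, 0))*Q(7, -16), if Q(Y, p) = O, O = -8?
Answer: -3192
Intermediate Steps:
T(M, u) = 2 + u
Q(Y, p) = -8
(397 + T(-8, 0))*Q(7, -16) = (397 + (2 + 0))*(-8) = (397 + 2)*(-8) = 399*(-8) = -3192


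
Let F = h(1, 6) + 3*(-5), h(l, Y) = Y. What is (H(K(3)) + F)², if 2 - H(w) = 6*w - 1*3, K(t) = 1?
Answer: 100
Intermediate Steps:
H(w) = 5 - 6*w (H(w) = 2 - (6*w - 1*3) = 2 - (6*w - 3) = 2 - (-3 + 6*w) = 2 + (3 - 6*w) = 5 - 6*w)
F = -9 (F = 6 + 3*(-5) = 6 - 15 = -9)
(H(K(3)) + F)² = ((5 - 6*1) - 9)² = ((5 - 6) - 9)² = (-1 - 9)² = (-10)² = 100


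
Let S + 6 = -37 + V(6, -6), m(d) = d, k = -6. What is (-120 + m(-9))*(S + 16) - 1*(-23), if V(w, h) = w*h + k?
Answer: 8924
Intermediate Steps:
V(w, h) = -6 + h*w (V(w, h) = w*h - 6 = h*w - 6 = -6 + h*w)
S = -85 (S = -6 + (-37 + (-6 - 6*6)) = -6 + (-37 + (-6 - 36)) = -6 + (-37 - 42) = -6 - 79 = -85)
(-120 + m(-9))*(S + 16) - 1*(-23) = (-120 - 9)*(-85 + 16) - 1*(-23) = -129*(-69) + 23 = 8901 + 23 = 8924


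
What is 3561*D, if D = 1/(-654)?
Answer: -1187/218 ≈ -5.4450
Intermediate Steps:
D = -1/654 ≈ -0.0015291
3561*D = 3561*(-1/654) = -1187/218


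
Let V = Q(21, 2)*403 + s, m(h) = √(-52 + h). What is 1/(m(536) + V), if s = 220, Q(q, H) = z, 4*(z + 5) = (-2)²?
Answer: -1/1370 ≈ -0.00072993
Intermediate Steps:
z = -4 (z = -5 + (¼)*(-2)² = -5 + (¼)*4 = -5 + 1 = -4)
Q(q, H) = -4
V = -1392 (V = -4*403 + 220 = -1612 + 220 = -1392)
1/(m(536) + V) = 1/(√(-52 + 536) - 1392) = 1/(√484 - 1392) = 1/(22 - 1392) = 1/(-1370) = -1/1370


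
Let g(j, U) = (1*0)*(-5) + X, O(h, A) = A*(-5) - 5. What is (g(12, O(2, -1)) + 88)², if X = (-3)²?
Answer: 9409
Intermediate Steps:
O(h, A) = -5 - 5*A (O(h, A) = -5*A - 5 = -5 - 5*A)
X = 9
g(j, U) = 9 (g(j, U) = (1*0)*(-5) + 9 = 0*(-5) + 9 = 0 + 9 = 9)
(g(12, O(2, -1)) + 88)² = (9 + 88)² = 97² = 9409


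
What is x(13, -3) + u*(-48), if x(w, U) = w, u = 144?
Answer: -6899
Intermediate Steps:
x(13, -3) + u*(-48) = 13 + 144*(-48) = 13 - 6912 = -6899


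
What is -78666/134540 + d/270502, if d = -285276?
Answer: -2130726549/1299762110 ≈ -1.6393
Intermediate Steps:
-78666/134540 + d/270502 = -78666/134540 - 285276/270502 = -78666*1/134540 - 285276*1/270502 = -5619/9610 - 142638/135251 = -2130726549/1299762110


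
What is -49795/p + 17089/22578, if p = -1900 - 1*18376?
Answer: 735384037/228895764 ≈ 3.2127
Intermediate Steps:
p = -20276 (p = -1900 - 18376 = -20276)
-49795/p + 17089/22578 = -49795/(-20276) + 17089/22578 = -49795*(-1/20276) + 17089*(1/22578) = 49795/20276 + 17089/22578 = 735384037/228895764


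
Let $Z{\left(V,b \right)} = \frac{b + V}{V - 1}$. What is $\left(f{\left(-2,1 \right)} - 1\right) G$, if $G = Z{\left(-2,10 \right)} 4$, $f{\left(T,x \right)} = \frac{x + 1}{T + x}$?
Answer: $32$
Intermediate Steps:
$f{\left(T,x \right)} = \frac{1 + x}{T + x}$
$Z{\left(V,b \right)} = \frac{V + b}{-1 + V}$
$G = - \frac{32}{3}$ ($G = \frac{-2 + 10}{-1 - 2} \cdot 4 = \frac{1}{-3} \cdot 8 \cdot 4 = \left(- \frac{1}{3}\right) 8 \cdot 4 = \left(- \frac{8}{3}\right) 4 = - \frac{32}{3} \approx -10.667$)
$\left(f{\left(-2,1 \right)} - 1\right) G = \left(\frac{1 + 1}{-2 + 1} - 1\right) \left(- \frac{32}{3}\right) = \left(\frac{1}{-1} \cdot 2 - 1\right) \left(- \frac{32}{3}\right) = \left(\left(-1\right) 2 - 1\right) \left(- \frac{32}{3}\right) = \left(-2 - 1\right) \left(- \frac{32}{3}\right) = \left(-3\right) \left(- \frac{32}{3}\right) = 32$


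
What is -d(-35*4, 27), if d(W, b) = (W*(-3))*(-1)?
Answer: 420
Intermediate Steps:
d(W, b) = 3*W (d(W, b) = -3*W*(-1) = 3*W)
-d(-35*4, 27) = -3*(-35*4) = -3*(-140) = -1*(-420) = 420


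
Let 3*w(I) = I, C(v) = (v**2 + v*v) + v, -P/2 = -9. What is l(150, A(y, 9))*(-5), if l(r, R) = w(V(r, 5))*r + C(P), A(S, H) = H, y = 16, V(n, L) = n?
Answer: -40830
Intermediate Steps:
P = 18 (P = -2*(-9) = 18)
C(v) = v + 2*v**2 (C(v) = (v**2 + v**2) + v = 2*v**2 + v = v + 2*v**2)
w(I) = I/3
l(r, R) = 666 + r**2/3 (l(r, R) = (r/3)*r + 18*(1 + 2*18) = r**2/3 + 18*(1 + 36) = r**2/3 + 18*37 = r**2/3 + 666 = 666 + r**2/3)
l(150, A(y, 9))*(-5) = (666 + (1/3)*150**2)*(-5) = (666 + (1/3)*22500)*(-5) = (666 + 7500)*(-5) = 8166*(-5) = -40830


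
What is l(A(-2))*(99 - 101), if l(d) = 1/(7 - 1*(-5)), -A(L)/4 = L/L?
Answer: -⅙ ≈ -0.16667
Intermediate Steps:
A(L) = -4 (A(L) = -4*L/L = -4*1 = -4)
l(d) = 1/12 (l(d) = 1/(7 + 5) = 1/12)
l(A(-2))*(99 - 101) = (99 - 101)/12 = (1/12)*(-2) = -⅙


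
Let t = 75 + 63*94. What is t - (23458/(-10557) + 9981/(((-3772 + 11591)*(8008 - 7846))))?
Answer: 990412460249/165090366 ≈ 5999.2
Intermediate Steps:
t = 5997 (t = 75 + 5922 = 5997)
t - (23458/(-10557) + 9981/(((-3772 + 11591)*(8008 - 7846)))) = 5997 - (23458/(-10557) + 9981/(((-3772 + 11591)*(8008 - 7846)))) = 5997 - (23458*(-1/10557) + 9981/((7819*162))) = 5997 - (-23458/10557 + 9981/1266678) = 5997 - (-23458/10557 + 9981*(1/1266678)) = 5997 - (-23458/10557 + 1109/140742) = 5997 - 1*(-365535347/165090366) = 5997 + 365535347/165090366 = 990412460249/165090366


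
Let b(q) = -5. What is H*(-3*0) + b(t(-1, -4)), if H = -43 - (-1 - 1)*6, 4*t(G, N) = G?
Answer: -5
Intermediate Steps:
t(G, N) = G/4
H = -31 (H = -43 - (-2)*6 = -43 - 1*(-12) = -43 + 12 = -31)
H*(-3*0) + b(t(-1, -4)) = -(-93)*0 - 5 = -31*0 - 5 = 0 - 5 = -5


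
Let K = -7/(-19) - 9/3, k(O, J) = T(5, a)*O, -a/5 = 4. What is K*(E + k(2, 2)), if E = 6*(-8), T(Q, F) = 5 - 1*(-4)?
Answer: 1500/19 ≈ 78.947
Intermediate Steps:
a = -20 (a = -5*4 = -20)
T(Q, F) = 9 (T(Q, F) = 5 + 4 = 9)
k(O, J) = 9*O
E = -48
K = -50/19 (K = -7*(-1/19) - 9*1/3 = 7/19 - 3 = -50/19 ≈ -2.6316)
K*(E + k(2, 2)) = -50*(-48 + 9*2)/19 = -50*(-48 + 18)/19 = -50/19*(-30) = 1500/19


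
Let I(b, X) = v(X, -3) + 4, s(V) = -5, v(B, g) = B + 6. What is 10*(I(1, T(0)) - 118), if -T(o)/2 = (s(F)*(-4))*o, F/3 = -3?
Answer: -1080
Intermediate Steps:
F = -9 (F = 3*(-3) = -9)
v(B, g) = 6 + B
T(o) = -40*o (T(o) = -2*(-5*(-4))*o = -40*o)
I(b, X) = 10 + X (I(b, X) = (6 + X) + 4 = 10 + X)
10*(I(1, T(0)) - 118) = 10*((10 - 40*0) - 118) = 10*((10 + 0) - 118) = 10*(10 - 118) = 10*(-108) = -1080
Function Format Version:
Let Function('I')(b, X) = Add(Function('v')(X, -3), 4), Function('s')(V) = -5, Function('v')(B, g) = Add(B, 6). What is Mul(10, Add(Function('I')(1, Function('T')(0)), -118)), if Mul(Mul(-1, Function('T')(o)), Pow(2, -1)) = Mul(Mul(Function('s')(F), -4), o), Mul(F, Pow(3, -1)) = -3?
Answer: -1080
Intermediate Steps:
F = -9 (F = Mul(3, -3) = -9)
Function('v')(B, g) = Add(6, B)
Function('T')(o) = Mul(-40, o) (Function('T')(o) = Mul(-2, Mul(Mul(-5, -4), o)) = Mul(-2, Mul(20, o)) = Mul(-40, o))
Function('I')(b, X) = Add(10, X) (Function('I')(b, X) = Add(Add(6, X), 4) = Add(10, X))
Mul(10, Add(Function('I')(1, Function('T')(0)), -118)) = Mul(10, Add(Add(10, Mul(-40, 0)), -118)) = Mul(10, Add(Add(10, 0), -118)) = Mul(10, Add(10, -118)) = Mul(10, -108) = -1080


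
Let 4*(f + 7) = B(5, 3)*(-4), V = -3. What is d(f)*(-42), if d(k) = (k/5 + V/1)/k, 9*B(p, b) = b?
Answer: -1407/55 ≈ -25.582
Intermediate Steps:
B(p, b) = b/9
f = -22/3 (f = -7 + (((1/9)*3)*(-4))/4 = -7 + ((1/3)*(-4))/4 = -7 + (1/4)*(-4/3) = -7 - 1/3 = -22/3 ≈ -7.3333)
d(k) = (-3 + k/5)/k (d(k) = (k/5 - 3/1)/k = (k*(1/5) - 3*1)/k = (k/5 - 3)/k = (-3 + k/5)/k)
d(f)*(-42) = ((-15 - 22/3)/(5*(-22/3)))*(-42) = ((1/5)*(-3/22)*(-67/3))*(-42) = (67/110)*(-42) = -1407/55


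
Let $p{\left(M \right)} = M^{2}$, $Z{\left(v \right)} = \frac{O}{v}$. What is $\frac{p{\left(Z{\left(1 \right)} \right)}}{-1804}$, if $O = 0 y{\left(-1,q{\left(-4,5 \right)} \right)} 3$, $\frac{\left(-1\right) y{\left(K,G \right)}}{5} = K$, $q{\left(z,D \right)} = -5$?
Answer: $0$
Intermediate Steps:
$y{\left(K,G \right)} = - 5 K$
$O = 0$ ($O = 0 \left(\left(-5\right) \left(-1\right)\right) 3 = 0 \cdot 5 \cdot 3 = 0 \cdot 3 = 0$)
$Z{\left(v \right)} = 0$ ($Z{\left(v \right)} = \frac{0}{v} = 0$)
$\frac{p{\left(Z{\left(1 \right)} \right)}}{-1804} = \frac{0^{2}}{-1804} = 0 \left(- \frac{1}{1804}\right) = 0$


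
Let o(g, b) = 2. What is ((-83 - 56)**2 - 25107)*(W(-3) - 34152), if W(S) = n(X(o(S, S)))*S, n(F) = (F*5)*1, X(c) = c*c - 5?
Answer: 197516682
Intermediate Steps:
X(c) = -5 + c**2 (X(c) = c**2 - 5 = -5 + c**2)
n(F) = 5*F (n(F) = (5*F)*1 = 5*F)
W(S) = -5*S (W(S) = (5*(-5 + 2**2))*S = (5*(-5 + 4))*S = (5*(-1))*S = -5*S)
((-83 - 56)**2 - 25107)*(W(-3) - 34152) = ((-83 - 56)**2 - 25107)*(-5*(-3) - 34152) = ((-139)**2 - 25107)*(15 - 34152) = (19321 - 25107)*(-34137) = -5786*(-34137) = 197516682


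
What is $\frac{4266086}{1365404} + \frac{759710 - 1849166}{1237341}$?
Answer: $\frac{631842589517}{281578391794} \approx 2.2439$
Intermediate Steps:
$\frac{4266086}{1365404} + \frac{759710 - 1849166}{1237341} = 4266086 \cdot \frac{1}{1365404} - \frac{363152}{412447} = \frac{2133043}{682702} - \frac{363152}{412447} = \frac{631842589517}{281578391794}$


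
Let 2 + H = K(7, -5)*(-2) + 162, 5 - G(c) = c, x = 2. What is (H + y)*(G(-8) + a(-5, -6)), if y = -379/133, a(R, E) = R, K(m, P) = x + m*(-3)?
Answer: 207640/133 ≈ 1561.2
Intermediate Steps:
G(c) = 5 - c
K(m, P) = 2 - 3*m (K(m, P) = 2 + m*(-3) = 2 - 3*m)
H = 198 (H = -2 + ((2 - 3*7)*(-2) + 162) = -2 + ((2 - 21)*(-2) + 162) = -2 + (-19*(-2) + 162) = -2 + (38 + 162) = -2 + 200 = 198)
y = -379/133 (y = -379*1/133 = -379/133 ≈ -2.8496)
(H + y)*(G(-8) + a(-5, -6)) = (198 - 379/133)*((5 - 1*(-8)) - 5) = 25955*((5 + 8) - 5)/133 = 25955*(13 - 5)/133 = (25955/133)*8 = 207640/133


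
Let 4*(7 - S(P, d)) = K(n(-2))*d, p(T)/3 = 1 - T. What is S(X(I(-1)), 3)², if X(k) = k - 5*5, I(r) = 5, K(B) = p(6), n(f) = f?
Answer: 5329/16 ≈ 333.06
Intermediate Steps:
p(T) = 3 - 3*T (p(T) = 3*(1 - T) = 3 - 3*T)
K(B) = -15 (K(B) = 3 - 3*6 = 3 - 18 = -15)
X(k) = -25 + k (X(k) = k - 25 = -25 + k)
S(P, d) = 7 + 15*d/4 (S(P, d) = 7 - (-15)*d/4 = 7 + 15*d/4)
S(X(I(-1)), 3)² = (7 + (15/4)*3)² = (7 + 45/4)² = (73/4)² = 5329/16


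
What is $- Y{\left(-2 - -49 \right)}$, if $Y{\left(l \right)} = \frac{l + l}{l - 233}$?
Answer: $\frac{47}{93} \approx 0.50538$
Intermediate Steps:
$Y{\left(l \right)} = \frac{2 l}{-233 + l}$ ($Y{\left(l \right)} = \frac{2 l}{l - 233} = \frac{2 l}{-233 + l}$)
$- Y{\left(-2 - -49 \right)} = - \frac{2 \left(-2 - -49\right)}{-233 - -47} = - \frac{2 \left(-2 + 49\right)}{-233 + \left(-2 + 49\right)} = - \frac{2 \cdot 47}{-233 + 47} = - \frac{2 \cdot 47}{-186} = - \frac{2 \cdot 47 \left(-1\right)}{186} = \left(-1\right) \left(- \frac{47}{93}\right) = \frac{47}{93}$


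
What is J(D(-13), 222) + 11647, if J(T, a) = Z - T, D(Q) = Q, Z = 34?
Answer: 11694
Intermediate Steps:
J(T, a) = 34 - T
J(D(-13), 222) + 11647 = (34 - 1*(-13)) + 11647 = (34 + 13) + 11647 = 47 + 11647 = 11694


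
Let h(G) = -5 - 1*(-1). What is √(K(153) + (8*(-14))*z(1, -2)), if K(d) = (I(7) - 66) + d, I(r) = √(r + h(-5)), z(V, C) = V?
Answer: √(-25 + √3) ≈ 4.8237*I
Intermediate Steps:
h(G) = -4 (h(G) = -5 + 1 = -4)
I(r) = √(-4 + r) (I(r) = √(r - 4) = √(-4 + r))
K(d) = -66 + d + √3 (K(d) = (√(-4 + 7) - 66) + d = (√3 - 66) + d = (-66 + √3) + d = -66 + d + √3)
√(K(153) + (8*(-14))*z(1, -2)) = √((-66 + 153 + √3) + (8*(-14))*1) = √((87 + √3) - 112*1) = √((87 + √3) - 112) = √(-25 + √3)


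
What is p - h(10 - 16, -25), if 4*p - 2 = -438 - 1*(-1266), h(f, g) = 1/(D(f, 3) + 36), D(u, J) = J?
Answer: 16183/78 ≈ 207.47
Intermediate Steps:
h(f, g) = 1/39 (h(f, g) = 1/(3 + 36) = 1/39)
p = 415/2 (p = ½ + (-438 - 1*(-1266))/4 = ½ + (-438 + 1266)/4 = ½ + (¼)*828 = ½ + 207 = 415/2 ≈ 207.50)
p - h(10 - 16, -25) = 415/2 - 1*1/39 = 415/2 - 1/39 = 16183/78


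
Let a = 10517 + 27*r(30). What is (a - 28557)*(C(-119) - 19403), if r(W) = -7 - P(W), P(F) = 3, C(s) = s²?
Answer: 95981020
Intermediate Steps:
r(W) = -10 (r(W) = -7 - 1*3 = -7 - 3 = -10)
a = 10247 (a = 10517 + 27*(-10) = 10517 - 270 = 10247)
(a - 28557)*(C(-119) - 19403) = (10247 - 28557)*((-119)² - 19403) = -18310*(14161 - 19403) = -18310*(-5242) = 95981020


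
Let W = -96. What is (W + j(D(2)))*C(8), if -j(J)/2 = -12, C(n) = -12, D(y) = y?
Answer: 864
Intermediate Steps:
j(J) = 24 (j(J) = -2*(-12) = 24)
(W + j(D(2)))*C(8) = (-96 + 24)*(-12) = -72*(-12) = 864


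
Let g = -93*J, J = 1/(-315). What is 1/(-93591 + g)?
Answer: -105/9827024 ≈ -1.0685e-5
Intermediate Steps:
J = -1/315 ≈ -0.0031746
g = 31/105 (g = -93*(-1/315) = 31/105 ≈ 0.29524)
1/(-93591 + g) = 1/(-93591 + 31/105) = 1/(-9827024/105) = -105/9827024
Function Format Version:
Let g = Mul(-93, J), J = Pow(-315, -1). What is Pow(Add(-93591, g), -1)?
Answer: Rational(-105, 9827024) ≈ -1.0685e-5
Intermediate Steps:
J = Rational(-1, 315) ≈ -0.0031746
g = Rational(31, 105) (g = Mul(-93, Rational(-1, 315)) = Rational(31, 105) ≈ 0.29524)
Pow(Add(-93591, g), -1) = Pow(Add(-93591, Rational(31, 105)), -1) = Pow(Rational(-9827024, 105), -1) = Rational(-105, 9827024)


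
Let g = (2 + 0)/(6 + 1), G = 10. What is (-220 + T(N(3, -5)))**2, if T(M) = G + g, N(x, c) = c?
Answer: 2155024/49 ≈ 43980.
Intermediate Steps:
g = 2/7 ≈ 0.28571
T(M) = 72/7 (T(M) = 10 + 2/7 = 72/7)
(-220 + T(N(3, -5)))**2 = (-220 + 72/7)**2 = (-1468/7)**2 = 2155024/49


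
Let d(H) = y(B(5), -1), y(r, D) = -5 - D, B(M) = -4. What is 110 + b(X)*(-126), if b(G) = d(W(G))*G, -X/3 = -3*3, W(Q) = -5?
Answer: 13718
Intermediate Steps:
X = 27 (X = -(-9)*3 = -3*(-9) = 27)
d(H) = -4 (d(H) = -5 - 1*(-1) = -5 + 1 = -4)
b(G) = -4*G
110 + b(X)*(-126) = 110 - 4*27*(-126) = 110 - 108*(-126) = 110 + 13608 = 13718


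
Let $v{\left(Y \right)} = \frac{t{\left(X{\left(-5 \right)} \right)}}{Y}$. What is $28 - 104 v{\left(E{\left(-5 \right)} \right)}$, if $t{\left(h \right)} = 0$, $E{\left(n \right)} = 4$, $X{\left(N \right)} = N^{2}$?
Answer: $28$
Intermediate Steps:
$v{\left(Y \right)} = 0$ ($v{\left(Y \right)} = \frac{0}{Y} = 0$)
$28 - 104 v{\left(E{\left(-5 \right)} \right)} = 28 - 0 = 28 + 0 = 28$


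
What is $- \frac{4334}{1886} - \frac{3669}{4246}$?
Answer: $- \frac{12660949}{4003978} \approx -3.1621$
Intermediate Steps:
$- \frac{4334}{1886} - \frac{3669}{4246} = \left(-4334\right) \frac{1}{1886} - \frac{3669}{4246} = - \frac{2167}{943} - \frac{3669}{4246} = - \frac{12660949}{4003978}$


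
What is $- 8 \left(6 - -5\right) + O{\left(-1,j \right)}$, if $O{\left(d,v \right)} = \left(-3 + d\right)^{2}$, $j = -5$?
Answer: $-72$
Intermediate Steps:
$- 8 \left(6 - -5\right) + O{\left(-1,j \right)} = - 8 \left(6 - -5\right) + \left(-3 - 1\right)^{2} = - 8 \left(6 + 5\right) + \left(-4\right)^{2} = \left(-8\right) 11 + 16 = -88 + 16 = -72$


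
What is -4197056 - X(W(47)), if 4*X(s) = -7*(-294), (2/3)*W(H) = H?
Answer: -8395141/2 ≈ -4.1976e+6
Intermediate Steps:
W(H) = 3*H/2
X(s) = 1029/2 (X(s) = (-7*(-294))/4 = (¼)*2058 = 1029/2)
-4197056 - X(W(47)) = -4197056 - 1*1029/2 = -4197056 - 1029/2 = -8395141/2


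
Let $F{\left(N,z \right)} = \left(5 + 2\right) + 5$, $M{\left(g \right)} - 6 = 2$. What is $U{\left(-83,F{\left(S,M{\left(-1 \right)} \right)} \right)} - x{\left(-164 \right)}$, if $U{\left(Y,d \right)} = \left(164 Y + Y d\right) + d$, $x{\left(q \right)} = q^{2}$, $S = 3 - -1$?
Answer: $-41492$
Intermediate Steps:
$M{\left(g \right)} = 8$ ($M{\left(g \right)} = 6 + 2 = 8$)
$S = 4$ ($S = 3 + 1 = 4$)
$F{\left(N,z \right)} = 12$ ($F{\left(N,z \right)} = 7 + 5 = 12$)
$U{\left(Y,d \right)} = d + 164 Y + Y d$
$U{\left(-83,F{\left(S,M{\left(-1 \right)} \right)} \right)} - x{\left(-164 \right)} = \left(12 + 164 \left(-83\right) - 996\right) - \left(-164\right)^{2} = \left(12 - 13612 - 996\right) - 26896 = -14596 - 26896 = -41492$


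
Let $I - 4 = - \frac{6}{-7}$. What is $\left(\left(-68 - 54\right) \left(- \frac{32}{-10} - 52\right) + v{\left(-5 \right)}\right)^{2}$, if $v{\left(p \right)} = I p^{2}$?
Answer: $\frac{45209815876}{1225} \approx 3.6906 \cdot 10^{7}$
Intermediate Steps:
$I = \frac{34}{7}$ ($I = 4 - \frac{6}{-7} = 4 - - \frac{6}{7} = 4 + \frac{6}{7} = \frac{34}{7} \approx 4.8571$)
$v{\left(p \right)} = \frac{34 p^{2}}{7}$
$\left(\left(-68 - 54\right) \left(- \frac{32}{-10} - 52\right) + v{\left(-5 \right)}\right)^{2} = \left(\left(-68 - 54\right) \left(- \frac{32}{-10} - 52\right) + \frac{34 \left(-5\right)^{2}}{7}\right)^{2} = \left(- 122 \left(\left(-32\right) \left(- \frac{1}{10}\right) - 52\right) + \frac{34}{7} \cdot 25\right)^{2} = \left(- 122 \left(\frac{16}{5} - 52\right) + \frac{850}{7}\right)^{2} = \left(\left(-122\right) \left(- \frac{244}{5}\right) + \frac{850}{7}\right)^{2} = \left(\frac{29768}{5} + \frac{850}{7}\right)^{2} = \left(\frac{212626}{35}\right)^{2} = \frac{45209815876}{1225}$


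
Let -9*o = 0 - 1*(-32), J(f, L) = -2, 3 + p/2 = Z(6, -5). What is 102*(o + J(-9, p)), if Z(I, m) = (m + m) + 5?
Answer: -1700/3 ≈ -566.67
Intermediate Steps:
Z(I, m) = 5 + 2*m (Z(I, m) = 2*m + 5 = 5 + 2*m)
p = -16 (p = -6 + 2*(5 + 2*(-5)) = -6 + 2*(5 - 10) = -6 + 2*(-5) = -6 - 10 = -16)
o = -32/9 (o = -(0 - 1*(-32))/9 = -(0 + 32)/9 = -⅑*32 = -32/9 ≈ -3.5556)
102*(o + J(-9, p)) = 102*(-32/9 - 2) = 102*(-50/9) = -1700/3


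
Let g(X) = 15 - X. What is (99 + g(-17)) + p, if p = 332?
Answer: 463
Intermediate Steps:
(99 + g(-17)) + p = (99 + (15 - 1*(-17))) + 332 = (99 + (15 + 17)) + 332 = (99 + 32) + 332 = 131 + 332 = 463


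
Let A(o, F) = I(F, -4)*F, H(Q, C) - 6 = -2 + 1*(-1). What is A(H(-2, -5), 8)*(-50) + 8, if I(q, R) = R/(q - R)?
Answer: 424/3 ≈ 141.33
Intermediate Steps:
H(Q, C) = 3 (H(Q, C) = 6 + (-2 + 1*(-1)) = 6 + (-2 - 1) = 6 - 3 = 3)
A(o, F) = -4*F/(4 + F) (A(o, F) = (-4/(F - 1*(-4)))*F = (-4/(F + 4))*F = (-4/(4 + F))*F = -4*F/(4 + F))
A(H(-2, -5), 8)*(-50) + 8 = -4*8/(4 + 8)*(-50) + 8 = -4*8/12*(-50) + 8 = -4*8*1/12*(-50) + 8 = -8/3*(-50) + 8 = 400/3 + 8 = 424/3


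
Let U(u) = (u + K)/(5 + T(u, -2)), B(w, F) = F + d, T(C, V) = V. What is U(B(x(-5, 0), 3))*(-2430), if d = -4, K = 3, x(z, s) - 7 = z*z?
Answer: -1620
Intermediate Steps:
x(z, s) = 7 + z² (x(z, s) = 7 + z*z = 7 + z²)
B(w, F) = -4 + F (B(w, F) = F - 4 = -4 + F)
U(u) = 1 + u/3 (U(u) = (u + 3)/(5 - 2) = (3 + u)/3 = (3 + u)*(⅓) = 1 + u/3)
U(B(x(-5, 0), 3))*(-2430) = (1 + (-4 + 3)/3)*(-2430) = (1 + (⅓)*(-1))*(-2430) = (1 - ⅓)*(-2430) = (⅔)*(-2430) = -1620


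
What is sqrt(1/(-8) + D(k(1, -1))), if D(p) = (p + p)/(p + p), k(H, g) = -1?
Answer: sqrt(14)/4 ≈ 0.93541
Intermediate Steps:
D(p) = 1 (D(p) = (2*p)/((2*p)) = (2*p)*(1/(2*p)) = 1)
sqrt(1/(-8) + D(k(1, -1))) = sqrt(1/(-8) + 1) = sqrt(-1/8 + 1) = sqrt(7/8) = sqrt(14)/4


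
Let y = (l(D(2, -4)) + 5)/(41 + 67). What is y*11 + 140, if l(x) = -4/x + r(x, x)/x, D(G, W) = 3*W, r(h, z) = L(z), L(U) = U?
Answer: 45569/324 ≈ 140.65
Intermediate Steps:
r(h, z) = z
l(x) = 1 - 4/x (l(x) = -4/x + x/x = -4/x + 1 = 1 - 4/x)
y = 19/324 (y = ((-4 + 3*(-4))/((3*(-4))) + 5)/(41 + 67) = ((-4 - 12)/(-12) + 5)/108 = (-1/12*(-16) + 5)*(1/108) = (4/3 + 5)*(1/108) = (19/3)*(1/108) = 19/324 ≈ 0.058642)
y*11 + 140 = (19/324)*11 + 140 = 209/324 + 140 = 45569/324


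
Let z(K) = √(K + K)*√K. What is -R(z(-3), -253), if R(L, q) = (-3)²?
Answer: -9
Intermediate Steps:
z(K) = K*√2 (z(K) = √(2*K)*√K = (√2*√K)*√K = K*√2)
R(L, q) = 9
-R(z(-3), -253) = -1*9 = -9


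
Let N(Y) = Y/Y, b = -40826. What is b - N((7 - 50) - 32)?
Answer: -40827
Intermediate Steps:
N(Y) = 1
b - N((7 - 50) - 32) = -40826 - 1*1 = -40826 - 1 = -40827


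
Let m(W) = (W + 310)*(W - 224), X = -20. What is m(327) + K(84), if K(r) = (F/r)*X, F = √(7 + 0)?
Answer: 65611 - 5*√7/21 ≈ 65610.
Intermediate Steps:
F = √7 ≈ 2.6458
m(W) = (-224 + W)*(310 + W) (m(W) = (310 + W)*(-224 + W) = (-224 + W)*(310 + W))
K(r) = -20*√7/r (K(r) = (√7/r)*(-20) = -20*√7/r)
m(327) + K(84) = (-69440 + 327² + 86*327) - 20*√7/84 = (-69440 + 106929 + 28122) - 20*√7*1/84 = 65611 - 5*√7/21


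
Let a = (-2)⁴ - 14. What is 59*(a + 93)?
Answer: 5605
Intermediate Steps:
a = 2 (a = 16 - 14 = 2)
59*(a + 93) = 59*(2 + 93) = 59*95 = 5605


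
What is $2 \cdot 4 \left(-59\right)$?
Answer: $-472$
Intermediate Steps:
$2 \cdot 4 \left(-59\right) = 8 \left(-59\right) = -472$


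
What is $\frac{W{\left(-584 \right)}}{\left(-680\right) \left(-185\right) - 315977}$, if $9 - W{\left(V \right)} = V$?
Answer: $- \frac{593}{190177} \approx -0.0031181$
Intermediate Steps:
$W{\left(V \right)} = 9 - V$
$\frac{W{\left(-584 \right)}}{\left(-680\right) \left(-185\right) - 315977} = \frac{9 - -584}{\left(-680\right) \left(-185\right) - 315977} = \frac{9 + 584}{125800 - 315977} = \frac{593}{-190177} = 593 \left(- \frac{1}{190177}\right) = - \frac{593}{190177}$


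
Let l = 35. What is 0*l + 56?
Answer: 56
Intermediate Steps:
0*l + 56 = 0*35 + 56 = 0 + 56 = 56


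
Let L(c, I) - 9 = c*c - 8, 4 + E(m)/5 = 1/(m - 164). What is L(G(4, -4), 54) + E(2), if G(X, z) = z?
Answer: -491/162 ≈ -3.0309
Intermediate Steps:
E(m) = -20 + 5/(-164 + m) (E(m) = -20 + 5/(m - 164) = -20 + 5/(-164 + m))
L(c, I) = 1 + c² (L(c, I) = 9 + (c*c - 8) = 9 + (c² - 8) = 9 + (-8 + c²) = 1 + c²)
L(G(4, -4), 54) + E(2) = (1 + (-4)²) + 5*(657 - 4*2)/(-164 + 2) = (1 + 16) + 5*(657 - 8)/(-162) = 17 + 5*(-1/162)*649 = 17 - 3245/162 = -491/162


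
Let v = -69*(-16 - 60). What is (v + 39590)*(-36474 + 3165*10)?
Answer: -216279216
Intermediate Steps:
v = 5244 (v = -69*(-76) = 5244)
(v + 39590)*(-36474 + 3165*10) = (5244 + 39590)*(-36474 + 3165*10) = 44834*(-36474 + 31650) = 44834*(-4824) = -216279216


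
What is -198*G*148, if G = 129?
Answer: -3780216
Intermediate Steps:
-198*G*148 = -198*129*148 = -25542*148 = -3780216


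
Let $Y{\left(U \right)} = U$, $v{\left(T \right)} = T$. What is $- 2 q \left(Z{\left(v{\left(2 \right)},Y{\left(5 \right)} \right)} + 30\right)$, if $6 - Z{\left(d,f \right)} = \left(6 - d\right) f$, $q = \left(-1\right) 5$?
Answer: $160$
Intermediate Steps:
$q = -5$
$Z{\left(d,f \right)} = 6 - f \left(6 - d\right)$ ($Z{\left(d,f \right)} = 6 - \left(6 - d\right) f = 6 - f \left(6 - d\right)$)
$- 2 q \left(Z{\left(v{\left(2 \right)},Y{\left(5 \right)} \right)} + 30\right) = \left(-2\right) \left(-5\right) \left(\left(6 - 30 + 2 \cdot 5\right) + 30\right) = 10 \left(\left(6 - 30 + 10\right) + 30\right) = 10 \left(-14 + 30\right) = 10 \cdot 16 = 160$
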